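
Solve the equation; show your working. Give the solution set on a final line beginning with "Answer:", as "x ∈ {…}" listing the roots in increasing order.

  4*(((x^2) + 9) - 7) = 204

Step 1. [4*(((x^2) + 9) - 7) = 204] 4·(inner) — divide through by 4. So div: ((x^2) + 9) - 7 = 51.
Step 2. [((x^2) + 9) - 7 = 51] -7 is outermost — add 7 both sides, so sub: (x^2) + 9 = 58.
Step 3. [(x^2) + 9 = 58] peel the +9: subtract 9 from each side ⇒ sub: x^2 = 49.
Step 4. [x^2 = 49] LHS squared, RHS 49 ≥ 0: apply √ (±), so sqrt: x = 7 or -7.

Answer: x ∈ {-7, 7}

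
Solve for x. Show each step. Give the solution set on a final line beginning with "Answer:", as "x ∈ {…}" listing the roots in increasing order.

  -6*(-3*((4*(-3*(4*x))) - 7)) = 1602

Step 1. [-6*(-3*((4*(-3*(4*x))) - 7)) = 1602] divide by the outer -6, so div: -3*((4*(-3*(4*x))) - 7) = -267.
Step 2. [-3*((4*(-3*(4*x))) - 7) = -267] -3 out front; divide by -3 ⇒ div: (4*(-3*(4*x))) - 7 = 89.
Step 3. [(4*(-3*(4*x))) - 7 = 89] add 7: x sits inside (… - 7), so sub: 4*(-3*(4*x)) = 96.
Step 4. [4*(-3*(4*x)) = 96] 4 out front; divide by 4 ⇒ div: -3*(4*x) = 24.
Step 5. [-3*(4*x) = 24] -3 out front; divide by -3 ⇒ div: 4*x = -8.
Step 6. [4*x = -8] 4 out front; divide by 4, so div: x = -2.

Answer: x ∈ {-2}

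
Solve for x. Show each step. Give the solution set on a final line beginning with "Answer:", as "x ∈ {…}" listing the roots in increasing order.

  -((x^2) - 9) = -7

Step 1. [-((x^2) - 9) = -7] LHS negated; negate both sides, so neg: (x^2) - 9 = 7.
Step 2. [(x^2) - 9 = 7] add 9: x sits inside (… - 9). So sub: x^2 = 16.
Step 3. [x^2 = 16] √ both sides: 16 ≥ 0 gives two branches, so sqrt: x = 4 or -4.

Answer: x ∈ {-4, 4}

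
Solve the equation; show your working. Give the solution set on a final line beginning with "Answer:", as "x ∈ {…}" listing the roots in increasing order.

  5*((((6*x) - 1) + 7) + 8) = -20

Step 1. [5*((((6*x) - 1) + 7) + 8) = -20] 5 out front; divide by 5 ⇒ div: (((6*x) - 1) + 7) + 8 = -4.
Step 2. [(((6*x) - 1) + 7) + 8 = -4] subtract 8: x sits inside (… + 8) ⇒ sub: ((6*x) - 1) + 7 = -12.
Step 3. [((6*x) - 1) + 7 = -12] peel the +7: subtract 7 from each side ⇒ sub: (6*x) - 1 = -19.
Step 4. [(6*x) - 1 = -19] the outer -1 inverts by adding 1 ⇒ sub: 6*x = -18.
Step 5. [6*x = -18] LHS = 6·(…); ÷6 both sides, so div: x = -3.

Answer: x ∈ {-3}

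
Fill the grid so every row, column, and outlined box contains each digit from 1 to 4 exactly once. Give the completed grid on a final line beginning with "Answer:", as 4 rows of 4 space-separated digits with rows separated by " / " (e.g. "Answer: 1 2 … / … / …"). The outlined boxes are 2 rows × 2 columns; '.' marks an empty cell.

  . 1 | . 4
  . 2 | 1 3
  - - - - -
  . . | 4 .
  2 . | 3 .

Step 1. [r3c1∈{1,3}] 1 has one home in col 1: r3c1. So r3c1=1.
Step 2. [r1c3∈{2}] r1c3 has the single candidate 2. So r1c3=2.
Step 3. [r4c2∈{4}] r4c2's peers cover all but 4, so r4c2=4.
Step 4. [r3c2∈{3}] r3c2 is down to just 3 ⇒ r3c2=3.
Step 5. [r1c1∈{3}] only 3 remains possible at r1c1 ⇒ r1c1=3.
Step 6. [r3c4∈{2}] only 2 remains possible at r3c4 ⇒ r3c4=2.
Step 7. [r2c1∈{4}] r2c1 has the single candidate 4, so r2c1=4.
Step 8. [r4c4∈{1}] only 1 remains possible at r4c4, so r4c4=1.

Answer: 3 1 2 4 / 4 2 1 3 / 1 3 4 2 / 2 4 3 1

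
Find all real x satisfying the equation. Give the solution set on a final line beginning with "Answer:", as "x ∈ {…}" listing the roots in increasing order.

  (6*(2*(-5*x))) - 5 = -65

Step 1. [(6*(2*(-5*x))) - 5 = -65] -5 is outermost — add 5 both sides. So sub: 6*(2*(-5*x)) = -60.
Step 2. [6*(2*(-5*x)) = -60] leading coefficient 6: divide by 6, so div: 2*(-5*x) = -10.
Step 3. [2*(-5*x) = -10] LHS = 2·(…); ÷2 both sides. So div: -5*x = -5.
Step 4. [-5*x = -5] -5·(inner) — divide through by -5. So div: x = 1.

Answer: x ∈ {1}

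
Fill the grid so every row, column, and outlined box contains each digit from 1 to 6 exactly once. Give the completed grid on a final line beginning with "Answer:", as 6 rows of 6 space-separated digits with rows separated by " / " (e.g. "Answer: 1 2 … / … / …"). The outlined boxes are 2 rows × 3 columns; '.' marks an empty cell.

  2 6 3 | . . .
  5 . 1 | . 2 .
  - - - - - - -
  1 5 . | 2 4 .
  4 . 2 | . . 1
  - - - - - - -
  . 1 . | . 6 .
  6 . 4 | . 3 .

Step 1. [r4c4∈{3,5,6}] r4c4 is the only open cell in row 4 admitting 6, so r4c4=6.
Step 2. [r5c6∈{2,4,5}] row 5 places 2 nowhere but r5c6. So r5c6=2.
Step 3. [r6c6∈{5}] nothing but 5 survives at r6c6, so r6c6=5.
Step 4. [r1c4∈{1,4,5}] across col 4, 5 lands solely at r1c4. So r1c4=5.
Step 5. [r2c6∈{3,4,6}] in row 2, 6 fits only at r2c6, so r2c6=6.
Step 6. [r2c2∈{4}] r2c2 has the single candidate 4. So r2c2=4.
Step 7. [r1c5∈{1}] r1c5 is down to just 1. So r1c5=1.
Step 8. [r5c1∈{3}] r5c1's peers cover all but 3, so r5c1=3.
Step 9. [r6c2∈{2}] r6c2 is down to just 2, so r6c2=2.
Step 10. [r4c5∈{5}] only 5 remains possible at r4c5 ⇒ r4c5=5.
Step 11. [r5c3∈{5}] nothing but 5 survives at r5c3. So r5c3=5.
Step 12. [r2c4∈{3}] nothing but 3 survives at r2c4, so r2c4=3.
Step 13. [r1c6∈{4}] r1c6 is down to just 4. So r1c6=4.
Step 14. [r5c4∈{4}] r5c4 is down to just 4 ⇒ r5c4=4.
Step 15. [r4c2∈{3}] r4c2 is down to just 3 ⇒ r4c2=3.
Step 16. [r3c6∈{3}] only 3 remains possible at r3c6 ⇒ r3c6=3.
Step 17. [r6c4∈{1}] r6c4 is down to just 1. So r6c4=1.
Step 18. [r3c3∈{6}] nothing but 6 survives at r3c3. So r3c3=6.

Answer: 2 6 3 5 1 4 / 5 4 1 3 2 6 / 1 5 6 2 4 3 / 4 3 2 6 5 1 / 3 1 5 4 6 2 / 6 2 4 1 3 5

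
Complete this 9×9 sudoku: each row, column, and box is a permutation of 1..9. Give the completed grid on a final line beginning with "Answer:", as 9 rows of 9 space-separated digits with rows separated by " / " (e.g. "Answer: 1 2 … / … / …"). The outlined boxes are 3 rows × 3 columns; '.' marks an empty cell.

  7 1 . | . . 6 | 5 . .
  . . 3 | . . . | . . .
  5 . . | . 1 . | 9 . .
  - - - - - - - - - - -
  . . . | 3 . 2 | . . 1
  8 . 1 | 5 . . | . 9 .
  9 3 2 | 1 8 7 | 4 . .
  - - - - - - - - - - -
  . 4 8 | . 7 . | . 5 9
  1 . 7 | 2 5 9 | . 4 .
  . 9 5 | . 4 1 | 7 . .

Step 1. [r8c2∈{6}] r8c2 is down to just 6. So r8c2=6.
Step 2. [r6c8∈{6}] nothing but 6 survives at r6c8. So r6c8=6.
Step 3. [r9c4∈{6,8}] box 8 places 8 nowhere but r9c4. So r9c4=8.
Step 4. [r9c9∈{2,3,6}] r9c9 is the only open cell in row 9 admitting 6 ⇒ r9c9=6.
Step 5. [r1c5∈{2,3,9}] in col 5, 3 fits only at r1c5 ⇒ r1c5=3.
Step 6. [r2c5∈{2,9}] r2c5 is the only open cell in col 5 admitting 2, so r2c5=2.
Step 7. [r2c2∈{8}] r2c2 is down to just 8 ⇒ r2c2=8.
Step 8. [r7c7∈{1,2,3}] in row 7, 1 fits only at r7c7, so r7c7=1.
Step 9. [r9c8∈{2,3}] r9c8 is the only open cell in box 9 admitting 2. So r9c8=2.
Step 10. [r1c9∈{2,4,8}] across row 1, 2 lands solely at r1c9. So r1c9=2.
Step 11. [r1c8∈{8}] r1c8 is down to just 8 ⇒ r1c8=8.
Step 12. [r4c8∈{7}] nothing but 7 survives at r4c8, so r4c8=7.
Step 13. [r5c9∈{3}] r5c9 has the single candidate 3, so r5c9=3.
Step 14. [r2c4∈{4,7,9}] 9 has one home in row 2: r2c4 ⇒ r2c4=9.
Step 15. [r1c4∈{4}] r1c4 has the single candidate 4. So r1c4=4.
Step 16. [r3c3∈{4,6}] in row 3, 6 fits only at r3c3. So r3c3=6.
Step 17. [r4c1∈{4,6}] in col 1, 6 fits only at r4c1. So r4c1=6.
Step 18. [r3c9∈{4,7}] across row 3, 4 lands solely at r3c9 ⇒ r3c9=4.
Step 19. [r9c1∈{3}] nothing but 3 survives at r9c1, so r9c1=3.
Step 20. [r8c7∈{3,8}] in row 8, 3 fits only at r8c7 ⇒ r8c7=3.
Step 21. [r8c9∈{8}] nothing but 8 survives at r8c9. So r8c9=8.
Step 22. [r2c9∈{7}] r2c9 has the single candidate 7. So r2c9=7.
Step 23. [r2c8∈{1}] r2c8 has the single candidate 1 ⇒ r2c8=1.
Step 24. [r3c6∈{8}] r3c6 has the single candidate 8 ⇒ r3c6=8.
Step 25. [r6c9∈{5}] r6c9 is down to just 5. So r6c9=5.
Step 26. [r3c4∈{7}] r3c4's peers cover all but 7 ⇒ r3c4=7.
Step 27. [r3c8∈{3}] r3c8 is down to just 3, so r3c8=3.
Step 28. [r2c6∈{5}] only 5 remains possible at r2c6, so r2c6=5.
Step 29. [r4c3∈{4}] only 4 remains possible at r4c3. So r4c3=4.
Step 30. [r7c6∈{3}] r7c6 is down to just 3 ⇒ r7c6=3.
Step 31. [r4c7∈{8}] r4c7's peers cover all but 8, so r4c7=8.
Step 32. [r4c2∈{5}] r4c2 is down to just 5, so r4c2=5.
Step 33. [r7c1∈{2}] r7c1 is down to just 2 ⇒ r7c1=2.
Step 34. [r3c2∈{2}] only 2 remains possible at r3c2. So r3c2=2.
Step 35. [r5c2∈{7}] r5c2's peers cover all but 7, so r5c2=7.
Step 36. [r5c5∈{6}] only 6 remains possible at r5c5, so r5c5=6.
Step 37. [r1c3∈{9}] r1c3 has the single candidate 9. So r1c3=9.
Step 38. [r4c5∈{9}] only 9 remains possible at r4c5 ⇒ r4c5=9.
Step 39. [r2c7∈{6}] r2c7's peers cover all but 6, so r2c7=6.
Step 40. [r5c7∈{2}] only 2 remains possible at r5c7, so r5c7=2.
Step 41. [r2c1∈{4}] r2c1's peers cover all but 4. So r2c1=4.
Step 42. [r5c6∈{4}] r5c6 has the single candidate 4, so r5c6=4.
Step 43. [r7c4∈{6}] r7c4 has the single candidate 6. So r7c4=6.

Answer: 7 1 9 4 3 6 5 8 2 / 4 8 3 9 2 5 6 1 7 / 5 2 6 7 1 8 9 3 4 / 6 5 4 3 9 2 8 7 1 / 8 7 1 5 6 4 2 9 3 / 9 3 2 1 8 7 4 6 5 / 2 4 8 6 7 3 1 5 9 / 1 6 7 2 5 9 3 4 8 / 3 9 5 8 4 1 7 2 6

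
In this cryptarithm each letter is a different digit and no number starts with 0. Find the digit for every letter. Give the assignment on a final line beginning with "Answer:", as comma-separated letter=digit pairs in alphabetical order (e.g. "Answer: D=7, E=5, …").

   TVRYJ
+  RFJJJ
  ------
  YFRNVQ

Step 1. [col 1: J + J ≡ Q (mod 10)] no forcing yet in column 1 (carry-in 0); Q=6 is free and consistent — try it ⇒ Q=6.
Step 2. [col 1: J + J ≡ Q (mod 10)] no forcing yet in column 1 (carry-in 0); J=3 is free and consistent — try it, so J=3.
Step 3. [col 2: Y + J ≡ V (mod 10)] several values work for Y in column 2 (Y + J ≡ V (mod 10), carry-in 0); try Y=1 ⇒ Y=1.
Step 4. [col 2: Y + J ≡ V (mod 10)] in column 2 we have Y+J≡V with carry-in 0; given Y=1, J=3 and digits 1,3,6 already taken and all letters distinct, that pins V to 4. So V=4.
Step 5. [col 3: R + J ≡ N (mod 10)] no forcing yet in column 3 (carry-in 0); R=7 is free and consistent — try it, so R=7.
Step 6. [col 3: R + J ≡ N (mod 10)] from column 3 (R=7, J=3, carry-in 0, digits 1,3,4,6,7 already taken and all letters distinct): N must equal 0, so N=0.
Step 7. [col 4: V + F ≡ R (mod 10)] column 4: given V=4, R=7, carry-in 1, and digits 0,1,3,4,6,7 already taken and all letters distinct, V+F≡R (mod 10) forces F=2. So F=2.
Step 8. [col 5: T + R ≡ F (mod 10)] in column 5 we have T+R≡F with carry-in 0; given R=7, F=2 and digits 0,1,2,3,4,6,7 already taken and all letters distinct, that pins T to 5 ⇒ T=5.

Answer: F=2, J=3, N=0, Q=6, R=7, T=5, V=4, Y=1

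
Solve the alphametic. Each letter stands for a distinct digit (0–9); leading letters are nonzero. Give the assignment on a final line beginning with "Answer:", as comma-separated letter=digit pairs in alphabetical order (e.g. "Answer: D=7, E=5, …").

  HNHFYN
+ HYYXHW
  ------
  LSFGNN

Step 1. [col 1: N + W ≡ N (mod 10)] from column 1 (nothing yet, carry-in 0, all letters distinct, none taken yet): W must equal 0 ⇒ W=0.
Step 2. [col 1: N + W ≡ N (mod 10)] no forcing yet in column 1 (carry-in 0); N=5 is free and consistent — try it. So N=5.
Step 3. [col 2: Y + H ≡ N (mod 10)] several values work for Y in column 2 (Y + H ≡ N (mod 10), carry-in 0); try Y=4, so Y=4.
Step 4. [col 2: Y + H ≡ N (mod 10)] in column 2 we have Y+H≡N with carry-in 0; given Y=4, N=5 and digits 0,4,5 already taken and all letters distinct, that pins H to 1 ⇒ H=1.
Step 5. [col 3: F + X ≡ G (mod 10)] several values work for G in column 3 (F + X ≡ G (mod 10), carry-in 0); try G=3, so G=3.
Step 6. [col 3: F + X ≡ G (mod 10)] X=7 is one option consistent with column 3 (F + X ≡ G (mod 10), carry-in 0) — take it. So X=7.
Step 7. [col 3: F + X ≡ G (mod 10)] from column 3 (X=7, G=3, carry-in 0, digits 0,1,3,4,5,7 already taken and all letters distinct): F must equal 6, so F=6.
Step 8. [col 5: N + Y ≡ S (mod 10)] column 5 reads N+Y+carry(0)=S with N=5, Y=4; with digits 0,1,3,4,5,6,7 already taken and all letters distinct, the only value for S is 9 ⇒ S=9.
Step 9. [col 6: H + H ≡ L (mod 10)] column 6 reads H+H+carry(0)=L with H=1; with digits 0,1,3,4,5,6,7,9 already taken and all letters distinct, the only value for L is 2. So L=2.

Answer: F=6, G=3, H=1, L=2, N=5, S=9, W=0, X=7, Y=4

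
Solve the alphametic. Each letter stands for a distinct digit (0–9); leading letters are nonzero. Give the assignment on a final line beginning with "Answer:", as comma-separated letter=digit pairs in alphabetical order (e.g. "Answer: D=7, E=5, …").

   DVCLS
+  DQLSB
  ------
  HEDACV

Step 1. [col 1: S + B ≡ V (mod 10)] column 1 (S + B ≡ V (mod 10), carry-in 0) doesn't pin V yet; pick V=7 and continue. So V=7.
Step 2. [H] the sum has 6 digits but both addends have 5; that extra leading digit H is the final carry, namely 1. So H=1.
Step 3. [col 1: S + B ≡ V (mod 10)] S=5 is one option consistent with column 1 (S + B ≡ V (mod 10), carry-in 0) — take it, so S=5.
Step 4. [col 1: S + B ≡ V (mod 10)] from column 1 (S=5, V=7, carry-in 0, digits 1,5,7 already taken and all letters distinct): B must equal 2, so B=2.
Step 5. [col 2: L + S ≡ C (mod 10)] no forcing yet in column 2 (carry-in 0); C=9 is free and consistent — try it. So C=9.
Step 6. [col 2: L + S ≡ C (mod 10)] column 2 reads L+S+carry(0)=C with S=5, C=9; with digits 1,2,5,7,9 already taken and all letters distinct, the only value for L is 4, so L=4.
Step 7. [col 3: C + L ≡ A (mod 10)] in column 3 we have C+L≡A with carry-in 0; given C=9, L=4 and digits 1,2,4,5,7,9 already taken and all letters distinct, that pins A to 3 ⇒ A=3.
Step 8. [col 4: V + Q ≡ D (mod 10)] D=8 is one option consistent with column 4 (V + Q ≡ D (mod 10), carry-in 1) — take it. So D=8.
Step 9. [col 4: V + Q ≡ D (mod 10)] column 4 reads V+Q+carry(1)=D with V=7, D=8; with digits 1,2,3,4,5,7,8,9 already taken and all letters distinct, the only value for Q is 0 ⇒ Q=0.
Step 10. [col 5: D + D ≡ E (mod 10)] column 5 reads D+D+carry(0)=E with D=8; with digits 0,1,2,3,4,5,7,8,9 already taken and all letters distinct, the only value for E is 6. So E=6.

Answer: A=3, B=2, C=9, D=8, E=6, H=1, L=4, Q=0, S=5, V=7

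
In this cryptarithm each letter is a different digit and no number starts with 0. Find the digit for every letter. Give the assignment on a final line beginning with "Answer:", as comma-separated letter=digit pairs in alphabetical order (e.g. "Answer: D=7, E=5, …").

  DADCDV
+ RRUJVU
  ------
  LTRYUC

Step 1. [col 1: V + U ≡ C (mod 10)] several values work for U in column 1 (V + U ≡ C (mod 10), carry-in 0); try U=2 ⇒ U=2.
Step 2. [col 1: V + U ≡ C (mod 10)] column 1 (V + U ≡ C (mod 10), carry-in 0) doesn't pin C yet; pick C=6 and continue, so C=6.
Step 3. [col 1: V + U ≡ C (mod 10)] column 1: given U=2, C=6, carry-in 0, and digits 2,6 already taken and all letters distinct, V+U≡C (mod 10) forces V=4, so V=4.
Step 4. [col 2: D + V ≡ U (mod 10)] column 2: given V=4, U=2, carry-in 0, and digits 2,4,6 already taken and all letters distinct, D+V≡U (mod 10) forces D=8, so D=8.
Step 5. [col 3: C + J ≡ Y (mod 10)] several values work for Y in column 3 (C + J ≡ Y (mod 10), carry-in 1); try Y=0. So Y=0.
Step 6. [col 3: C + J ≡ Y (mod 10)] column 3 reads C+J+carry(1)=Y with C=6, Y=0; with digits 0,2,4,6,8 already taken and all letters distinct, the only value for J is 3, so J=3.
Step 7. [col 4: D + U ≡ R (mod 10)] column 4 reads D+U+carry(1)=R with D=8, U=2; with digits 0,2,3,4,6,8 already taken and all letters distinct, the only value for R is 1, so R=1.
Step 8. [col 5: A + R ≡ T (mod 10)] no forcing yet in column 5 (carry-in 1); A=5 is free and consistent — try it. So A=5.
Step 9. [col 5: A + R ≡ T (mod 10)] column 5: given A=5, R=1, carry-in 1, and digits 0,1,2,3,4,5,6,8 already taken and all letters distinct, A+R≡T (mod 10) forces T=7. So T=7.
Step 10. [col 6: D + R ≡ L (mod 10)] column 6 reads D+R+carry(0)=L with D=8, R=1; with digits 0,1,2,3,4,5,6,7,8 already taken and all letters distinct, the only value for L is 9 ⇒ L=9.

Answer: A=5, C=6, D=8, J=3, L=9, R=1, T=7, U=2, V=4, Y=0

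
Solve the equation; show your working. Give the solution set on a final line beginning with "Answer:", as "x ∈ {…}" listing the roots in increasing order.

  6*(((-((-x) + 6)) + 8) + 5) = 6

Step 1. [6*(((-((-x) + 6)) + 8) + 5) = 6] leading coefficient 6: divide by 6 ⇒ div: ((-((-x) + 6)) + 8) + 5 = 1.
Step 2. [((-((-x) + 6)) + 8) + 5 = 1] +5 is outermost — subtract 5 both sides. So sub: (-((-x) + 6)) + 8 = -4.
Step 3. [(-((-x) + 6)) + 8 = -4] peel the +8: subtract 8 from each side. So sub: -((-x) + 6) = -12.
Step 4. [-((-x) + 6) = -12] flip signs both sides ⇒ neg: (-x) + 6 = 12.
Step 5. [(-x) + 6 = 12] subtract 6: x sits inside (… + 6). So sub: -x = 6.
Step 6. [-x = 6] LHS negated; negate both sides ⇒ neg: x = -6.

Answer: x ∈ {-6}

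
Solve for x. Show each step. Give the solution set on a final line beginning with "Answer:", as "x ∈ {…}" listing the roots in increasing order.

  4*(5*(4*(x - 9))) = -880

Step 1. [4*(5*(4*(x - 9))) = -880] LHS = 4·(…); ÷4 both sides, so div: 5*(4*(x - 9)) = -220.
Step 2. [5*(4*(x - 9)) = -220] 5 out front; divide by 5 ⇒ div: 4*(x - 9) = -44.
Step 3. [4*(x - 9) = -44] LHS = 4·(…); ÷4 both sides, so div: x - 9 = -11.
Step 4. [x - 9 = -11] add 9: x sits inside (… - 9), so sub: x = -2.

Answer: x ∈ {-2}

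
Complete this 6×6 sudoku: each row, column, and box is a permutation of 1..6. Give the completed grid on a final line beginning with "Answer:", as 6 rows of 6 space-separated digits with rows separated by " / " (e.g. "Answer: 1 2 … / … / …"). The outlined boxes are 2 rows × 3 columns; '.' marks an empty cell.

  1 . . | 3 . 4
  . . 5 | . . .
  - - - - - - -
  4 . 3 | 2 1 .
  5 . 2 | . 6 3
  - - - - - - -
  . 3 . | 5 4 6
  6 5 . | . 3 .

Step 1. [r2c5∈{2}] r2c5 has the single candidate 2. So r2c5=2.
Step 2. [r6c4∈{1}] only 1 remains possible at r6c4, so r6c4=1.
Step 3. [r1c3∈{6}] nothing but 6 survives at r1c3, so r1c3=6.
Step 4. [r2c1∈{3}] r2c1 has the single candidate 3, so r2c1=3.
Step 5. [r1c2∈{2}] nothing but 2 survives at r1c2, so r1c2=2.
Step 6. [r1c5∈{5}] r1c5 is down to just 5, so r1c5=5.
Step 7. [r3c6∈{5}] r3c6 is down to just 5, so r3c6=5.
Step 8. [r2c6∈{1}] r2c6 has the single candidate 1. So r2c6=1.
Step 9. [r2c2∈{4}] r2c2's peers cover all but 4, so r2c2=4.
Step 10. [r4c2∈{1}] r4c2 is down to just 1 ⇒ r4c2=1.
Step 11. [r6c3∈{4}] only 4 remains possible at r6c3 ⇒ r6c3=4.
Step 12. [r5c3∈{1}] r5c3's peers cover all but 1, so r5c3=1.
Step 13. [r6c6∈{2}] nothing but 2 survives at r6c6 ⇒ r6c6=2.
Step 14. [r4c4∈{4}] only 4 remains possible at r4c4, so r4c4=4.
Step 15. [r5c1∈{2}] nothing but 2 survives at r5c1, so r5c1=2.
Step 16. [r3c2∈{6}] only 6 remains possible at r3c2 ⇒ r3c2=6.
Step 17. [r2c4∈{6}] r2c4 is down to just 6. So r2c4=6.

Answer: 1 2 6 3 5 4 / 3 4 5 6 2 1 / 4 6 3 2 1 5 / 5 1 2 4 6 3 / 2 3 1 5 4 6 / 6 5 4 1 3 2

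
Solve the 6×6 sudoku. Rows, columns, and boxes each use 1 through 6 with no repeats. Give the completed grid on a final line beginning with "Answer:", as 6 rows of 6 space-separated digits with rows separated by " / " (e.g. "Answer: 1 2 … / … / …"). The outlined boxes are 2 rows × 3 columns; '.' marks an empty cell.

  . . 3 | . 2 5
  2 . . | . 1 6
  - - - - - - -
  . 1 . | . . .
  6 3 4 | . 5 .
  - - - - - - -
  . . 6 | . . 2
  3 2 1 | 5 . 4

Step 1. [r1c4∈{4}] nothing but 4 survives at r1c4 ⇒ r1c4=4.
Step 2. [r3c4∈{2,3,6}] r3c4 is the only open cell in col 4 admitting 6, so r3c4=6.
Step 3. [r2c3∈{5}] r2c3 is down to just 5. So r2c3=5.
Step 4. [r5c4∈{1,3}] across row 5, 1 lands solely at r5c4, so r5c4=1.
Step 5. [r5c2∈{4,5}] col 2 places 5 nowhere but r5c2. So r5c2=5.
Step 6. [r3c6∈{3}] r3c6 has the single candidate 3 ⇒ r3c6=3.
Step 7. [r3c5∈{4}] only 4 remains possible at r3c5 ⇒ r3c5=4.
Step 8. [r4c4∈{2}] nothing but 2 survives at r4c4, so r4c4=2.
Step 9. [r3c3∈{2}] r3c3 has the single candidate 2 ⇒ r3c3=2.
Step 10. [r1c2∈{6}] nothing but 6 survives at r1c2 ⇒ r1c2=6.
Step 11. [r1c1∈{1}] r1c1 has the single candidate 1, so r1c1=1.
Step 12. [r2c4∈{3}] r2c4 has the single candidate 3, so r2c4=3.
Step 13. [r5c5∈{3}] only 3 remains possible at r5c5 ⇒ r5c5=3.
Step 14. [r6c5∈{6}] r6c5 has the single candidate 6, so r6c5=6.
Step 15. [r2c2∈{4}] only 4 remains possible at r2c2. So r2c2=4.
Step 16. [r3c1∈{5}] nothing but 5 survives at r3c1. So r3c1=5.
Step 17. [r4c6∈{1}] only 1 remains possible at r4c6 ⇒ r4c6=1.
Step 18. [r5c1∈{4}] r5c1 is down to just 4. So r5c1=4.

Answer: 1 6 3 4 2 5 / 2 4 5 3 1 6 / 5 1 2 6 4 3 / 6 3 4 2 5 1 / 4 5 6 1 3 2 / 3 2 1 5 6 4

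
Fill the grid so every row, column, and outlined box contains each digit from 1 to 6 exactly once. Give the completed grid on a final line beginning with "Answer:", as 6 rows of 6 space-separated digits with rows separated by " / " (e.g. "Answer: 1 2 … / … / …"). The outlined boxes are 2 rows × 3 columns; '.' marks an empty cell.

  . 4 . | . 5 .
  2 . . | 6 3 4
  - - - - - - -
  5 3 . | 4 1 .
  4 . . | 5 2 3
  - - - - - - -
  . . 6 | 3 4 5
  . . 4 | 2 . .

Step 1. [r6c6∈{1,6}] box 6 places 1 nowhere but r6c6 ⇒ r6c6=1.
Step 2. [r4c3∈{1}] r4c3 is down to just 1 ⇒ r4c3=1.
Step 3. [r2c2∈{1,5}] across row 2, 1 lands solely at r2c2, so r2c2=1.
Step 4. [r1c3∈{3}] r1c3 is down to just 3, so r1c3=3.
Step 5. [r4c2∈{6}] r4c2 is down to just 6 ⇒ r4c2=6.
Step 6. [r6c2∈{5}] r6c2's peers cover all but 5. So r6c2=5.
Step 7. [r5c2∈{2}] r5c2's peers cover all but 2. So r5c2=2.
Step 8. [r3c3∈{2}] only 2 remains possible at r3c3, so r3c3=2.
Step 9. [r1c6∈{2}] r1c6 has the single candidate 2 ⇒ r1c6=2.
Step 10. [r1c4∈{1}] nothing but 1 survives at r1c4. So r1c4=1.
Step 11. [r6c1∈{3}] r6c1's peers cover all but 3, so r6c1=3.
Step 12. [r3c6∈{6}] only 6 remains possible at r3c6. So r3c6=6.
Step 13. [r5c1∈{1}] only 1 remains possible at r5c1. So r5c1=1.
Step 14. [r6c5∈{6}] only 6 remains possible at r6c5 ⇒ r6c5=6.
Step 15. [r1c1∈{6}] r1c1 has the single candidate 6 ⇒ r1c1=6.
Step 16. [r2c3∈{5}] r2c3 is down to just 5 ⇒ r2c3=5.

Answer: 6 4 3 1 5 2 / 2 1 5 6 3 4 / 5 3 2 4 1 6 / 4 6 1 5 2 3 / 1 2 6 3 4 5 / 3 5 4 2 6 1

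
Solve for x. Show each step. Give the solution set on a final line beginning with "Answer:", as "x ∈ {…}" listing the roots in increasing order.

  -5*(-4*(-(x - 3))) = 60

Step 1. [-5*(-4*(-(x - 3))) = 60] divide by the outer -5 ⇒ div: -4*(-(x - 3)) = -12.
Step 2. [-4*(-(x - 3)) = -12] -4 out front; divide by -4. So div: -(x - 3) = 3.
Step 3. [-(x - 3) = 3] leading − — multiply by −1, so neg: x - 3 = -3.
Step 4. [x - 3 = -3] peel the -3: add 3 from each side, so sub: x = 0.

Answer: x ∈ {0}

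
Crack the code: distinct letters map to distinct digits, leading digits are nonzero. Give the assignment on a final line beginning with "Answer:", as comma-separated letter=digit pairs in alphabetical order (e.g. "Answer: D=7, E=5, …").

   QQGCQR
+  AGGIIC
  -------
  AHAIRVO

Step 1. [col 1: R + C ≡ O (mod 10)] column 1 (R + C ≡ O (mod 10), carry-in 0) doesn't pin C yet; pick C=4 and continue. So C=4.
Step 2. [A] A is the leading digit of a 7-digit sum of two 6-digit numbers; the final carry is exactly 1. So A=1.
Step 3. [col 1: R + C ≡ O (mod 10)] R=2 is one option consistent with column 1 (R + C ≡ O (mod 10), carry-in 0) — take it. So R=2.
Step 4. [col 1: R + C ≡ O (mod 10)] from column 1 (R=2, C=4, carry-in 0, digits 1,2,4 already taken and all letters distinct): O must equal 6, so O=6.
Step 5. [col 2: Q + I ≡ V (mod 10)] several values work for V in column 2 (Q + I ≡ V (mod 10), carry-in 0); try V=5 ⇒ V=5.
Step 6. [col 2: Q + I ≡ V (mod 10)] no forcing yet in column 2 (carry-in 0); I=7 is free and consistent — try it ⇒ I=7.
Step 7. [col 2: Q + I ≡ V (mod 10)] column 2 reads Q+I+carry(0)=V with I=7, V=5; with digits 1,2,4,5,6,7 already taken and all letters distinct, the only value for Q is 8, so Q=8.
Step 8. [col 4: G + G ≡ I (mod 10)] from column 4 (I=7, carry-in 1, digits 1,2,4,5,6,7,8 already taken and all letters distinct): G must equal 3, so G=3.
Step 9. [col 6: Q + A ≡ H (mod 10)] column 6: given Q=8, A=1, carry-in 1, and digits 1,2,3,4,5,6,7,8 already taken and all letters distinct, Q+A≡H (mod 10) forces H=0. So H=0.

Answer: A=1, C=4, G=3, H=0, I=7, O=6, Q=8, R=2, V=5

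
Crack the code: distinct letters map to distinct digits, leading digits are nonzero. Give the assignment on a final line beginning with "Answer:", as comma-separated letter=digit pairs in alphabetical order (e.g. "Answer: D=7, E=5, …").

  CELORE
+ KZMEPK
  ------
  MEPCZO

Step 1. [col 1: E + K ≡ O (mod 10)] several values work for E in column 1 (E + K ≡ O (mod 10), carry-in 0); try E=8 ⇒ E=8.
Step 2. [col 1: E + K ≡ O (mod 10)] O=3 is one option consistent with column 1 (E + K ≡ O (mod 10), carry-in 0) — take it. So O=3.
Step 3. [col 1: E + K ≡ O (mod 10)] column 1: given E=8, O=3, carry-in 0, and digits 3,8 already taken and all letters distinct, E+K≡O (mod 10) forces K=5. So K=5.
Step 4. [col 2: R + P ≡ Z (mod 10)] Z=9 is one option consistent with column 2 (R + P ≡ Z (mod 10), carry-in 1) — take it. So Z=9.
Step 5. [col 2: R + P ≡ Z (mod 10)] P=2 is one option consistent with column 2 (R + P ≡ Z (mod 10), carry-in 1) — take it. So P=2.
Step 6. [col 2: R + P ≡ Z (mod 10)] from column 2 (P=2, Z=9, carry-in 1, digits 2,3,5,8,9 already taken and all letters distinct): R must equal 6, so R=6.
Step 7. [col 3: O + E ≡ C (mod 10)] column 3 reads O+E+carry(0)=C with O=3, E=8; with digits 2,3,5,6,8,9 already taken and all letters distinct, the only value for C is 1. So C=1.
Step 8. [col 4: L + M ≡ P (mod 10)] M=7 is one option consistent with column 4 (L + M ≡ P (mod 10), carry-in 1) — take it. So M=7.
Step 9. [col 4: L + M ≡ P (mod 10)] from column 4 (M=7, P=2, carry-in 1, digits 1,2,3,5,6,7,8,9 already taken and all letters distinct): L must equal 4, so L=4.

Answer: C=1, E=8, K=5, L=4, M=7, O=3, P=2, R=6, Z=9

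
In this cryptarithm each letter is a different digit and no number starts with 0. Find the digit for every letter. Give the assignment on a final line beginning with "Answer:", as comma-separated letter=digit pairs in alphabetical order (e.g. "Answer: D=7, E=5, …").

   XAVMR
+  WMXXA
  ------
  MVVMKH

Step 1. [col 1: R + A ≡ H (mod 10)] R=7 is one option consistent with column 1 (R + A ≡ H (mod 10), carry-in 0) — take it. So R=7.
Step 2. [col 1: R + A ≡ H (mod 10)] several values work for A in column 1 (R + A ≡ H (mod 10), carry-in 0); try A=3, so A=3.
Step 3. [M] the sum has 6 digits but both addends have 5; that extra leading digit M is the final carry, namely 1. So M=1.
Step 4. [col 1: R + A ≡ H (mod 10)] column 1 reads R+A+carry(0)=H with R=7, A=3; with digits 1,3,7 already taken and all letters distinct, the only value for H is 0 ⇒ H=0.
Step 5. [col 2: M + X ≡ K (mod 10)] several values work for K in column 2 (M + X ≡ K (mod 10), carry-in 1); try K=8 ⇒ K=8.
Step 6. [col 2: M + X ≡ K (mod 10)] in column 2 we have M+X≡K with carry-in 1; given M=1, K=8 and digits 0,1,3,7,8 already taken and all letters distinct, that pins X to 6. So X=6.
Step 7. [col 3: V + X ≡ M (mod 10)] column 3: given X=6, M=1, carry-in 0, and digits 0,1,3,6,7,8 already taken and all letters distinct, V+X≡M (mod 10) forces V=5, so V=5.
Step 8. [col 5: X + W ≡ V (mod 10)] column 5 reads X+W+carry(0)=V with X=6, V=5; with digits 0,1,3,5,6,7,8 already taken and all letters distinct, the only value for W is 9. So W=9.

Answer: A=3, H=0, K=8, M=1, R=7, V=5, W=9, X=6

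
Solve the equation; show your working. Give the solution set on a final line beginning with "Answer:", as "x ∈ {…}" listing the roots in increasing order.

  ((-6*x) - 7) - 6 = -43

Step 1. [((-6*x) - 7) - 6 = -43] peel the -6: add 6 from each side. So sub: (-6*x) - 7 = -37.
Step 2. [(-6*x) - 7 = -37] add 7: x sits inside (… - 7). So sub: -6*x = -30.
Step 3. [-6*x = -30] leading coefficient -6: divide by -6. So div: x = 5.

Answer: x ∈ {5}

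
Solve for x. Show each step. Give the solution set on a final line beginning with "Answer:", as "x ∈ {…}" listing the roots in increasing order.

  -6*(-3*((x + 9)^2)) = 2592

Step 1. [-6*(-3*((x + 9)^2)) = 2592] divide by the outer -6, so div: -3*((x + 9)^2) = -432.
Step 2. [-3*((x + 9)^2) = -432] divide by the outer -3 ⇒ div: (x + 9)^2 = 144.
Step 3. [(x + 9)^2 = 144] √ both sides: 144 ≥ 0 gives two branches, so sqrt: x + 9 = 12 or -12.
Step 4. [x + 9 = 12 or -12] the outer +9 inverts by subtracting 9, so sub: x = 3 or -21.

Answer: x ∈ {-21, 3}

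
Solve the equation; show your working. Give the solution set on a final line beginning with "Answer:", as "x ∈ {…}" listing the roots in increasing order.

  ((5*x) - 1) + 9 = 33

Step 1. [((5*x) - 1) + 9 = 33] the outer +9 inverts by subtracting 9. So sub: (5*x) - 1 = 24.
Step 2. [(5*x) - 1 = 24] 1 comes off first (add 1), so sub: 5*x = 25.
Step 3. [5*x = 25] 5·(inner) — divide through by 5, so div: x = 5.

Answer: x ∈ {5}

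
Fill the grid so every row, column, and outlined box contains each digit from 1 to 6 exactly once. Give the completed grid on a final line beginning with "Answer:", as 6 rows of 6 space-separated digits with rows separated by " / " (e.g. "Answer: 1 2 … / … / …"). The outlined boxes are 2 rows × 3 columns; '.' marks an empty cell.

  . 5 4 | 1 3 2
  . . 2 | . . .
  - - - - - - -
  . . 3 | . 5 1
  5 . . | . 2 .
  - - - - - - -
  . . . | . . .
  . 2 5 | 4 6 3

Step 1. [r3c4∈{6}] r3c4's peers cover all but 6, so r3c4=6.
Step 2. [r6c1∈{1}] r6c1's peers cover all but 1 ⇒ r6c1=1.
Step 3. [r2c6∈{4,5,6}] across col 6, 6 lands solely at r2c6. So r2c6=6.
Step 4. [r3c2∈{4}] r3c2's peers cover all but 4. So r3c2=4.
Step 5. [r5c3∈{6}] r5c3's peers cover all but 6. So r5c3=6.
Step 6. [r2c1∈{3}] r2c1 is down to just 3. So r2c1=3.
Step 7. [r5c6∈{5}] r5c6's peers cover all but 5 ⇒ r5c6=5.
Step 8. [r4c3∈{1}] r4c3 has the single candidate 1. So r4c3=1.
Step 9. [r5c1∈{4}] nothing but 4 survives at r5c1, so r5c1=4.
Step 10. [r5c2∈{3}] r5c2's peers cover all but 3, so r5c2=3.
Step 11. [r5c4∈{2}] r5c4 is down to just 2. So r5c4=2.
Step 12. [r2c5∈{4}] nothing but 4 survives at r2c5. So r2c5=4.
Step 13. [r4c6∈{4}] nothing but 4 survives at r4c6 ⇒ r4c6=4.
Step 14. [r2c2∈{1}] nothing but 1 survives at r2c2 ⇒ r2c2=1.
Step 15. [r2c4∈{5}] only 5 remains possible at r2c4, so r2c4=5.
Step 16. [r4c2∈{6}] only 6 remains possible at r4c2. So r4c2=6.
Step 17. [r4c4∈{3}] r4c4 is down to just 3, so r4c4=3.
Step 18. [r5c5∈{1}] r5c5 is down to just 1 ⇒ r5c5=1.
Step 19. [r1c1∈{6}] only 6 remains possible at r1c1 ⇒ r1c1=6.
Step 20. [r3c1∈{2}] r3c1 is down to just 2 ⇒ r3c1=2.

Answer: 6 5 4 1 3 2 / 3 1 2 5 4 6 / 2 4 3 6 5 1 / 5 6 1 3 2 4 / 4 3 6 2 1 5 / 1 2 5 4 6 3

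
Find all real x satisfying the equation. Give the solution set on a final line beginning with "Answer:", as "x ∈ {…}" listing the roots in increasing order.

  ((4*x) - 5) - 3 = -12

Step 1. [((4*x) - 5) - 3 = -12] 3 comes off first (add 3). So sub: (4*x) - 5 = -9.
Step 2. [(4*x) - 5 = -9] -5 is outermost — add 5 both sides ⇒ sub: 4*x = -4.
Step 3. [4*x = -4] LHS = 4·(…); ÷4 both sides, so div: x = -1.

Answer: x ∈ {-1}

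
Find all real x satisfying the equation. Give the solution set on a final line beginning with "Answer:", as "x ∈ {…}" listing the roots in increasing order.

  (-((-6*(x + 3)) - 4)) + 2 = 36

Step 1. [(-((-6*(x + 3)) - 4)) + 2 = 36] peel the +2: subtract 2 from each side ⇒ sub: -((-6*(x + 3)) - 4) = 34.
Step 2. [-((-6*(x + 3)) - 4) = 34] leading − — multiply by −1 ⇒ neg: (-6*(x + 3)) - 4 = -34.
Step 3. [(-6*(x + 3)) - 4 = -34] peel the -4: add 4 from each side. So sub: -6*(x + 3) = -30.
Step 4. [-6*(x + 3) = -30] divide by the outer -6. So div: x + 3 = 5.
Step 5. [x + 3 = 5] +3 is outermost — subtract 3 both sides, so sub: x = 2.

Answer: x ∈ {2}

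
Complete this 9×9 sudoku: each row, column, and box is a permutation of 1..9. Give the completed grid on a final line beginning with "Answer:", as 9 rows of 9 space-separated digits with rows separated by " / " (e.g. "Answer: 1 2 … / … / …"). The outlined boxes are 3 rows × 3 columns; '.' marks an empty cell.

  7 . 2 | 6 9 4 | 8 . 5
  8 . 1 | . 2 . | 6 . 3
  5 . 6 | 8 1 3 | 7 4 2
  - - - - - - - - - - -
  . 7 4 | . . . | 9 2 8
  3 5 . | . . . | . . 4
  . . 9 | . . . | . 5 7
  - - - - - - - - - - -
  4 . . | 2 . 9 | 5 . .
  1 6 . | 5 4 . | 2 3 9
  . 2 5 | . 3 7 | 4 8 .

Step 1. [r7c5∈{6,8}] r7c5 is the only open cell in box 8 admitting 6, so r7c5=6.
Step 2. [r5c3∈{8}] r5c3's peers cover all but 8 ⇒ r5c3=8.
Step 3. [r9c4∈{1}] r9c4 is down to just 1. So r9c4=1.
Step 4. [r4c6∈{1,5,6}] in row 4, 1 fits only at r4c6. So r4c6=1.
Step 5. [r6c1∈{2,6}] in col 1, 2 fits only at r6c1. So r6c1=2.
Step 6. [r5c7∈{1}] nothing but 1 survives at r5c7, so r5c7=1.
Step 7. [r7c8∈{1,7}] across col 8, 7 lands solely at r7c8 ⇒ r7c8=7.
Step 8. [r6c6∈{6,8}] across row 6, 6 lands solely at r6c6, so r6c6=6.
Step 9. [r6c4∈{3,4}] row 6 places 4 nowhere but r6c4, so r6c4=4.
Step 10. [r2c4∈{7}] r2c4 has the single candidate 7 ⇒ r2c4=7.
Step 11. [r3c2∈{9}] r3c2's peers cover all but 9. So r3c2=9.
Step 12. [r7c2∈{3,8}] r7c2 is the only open cell in row 7 admitting 8. So r7c2=8.
Step 13. [r2c8∈{9}] r2c8 has the single candidate 9 ⇒ r2c8=9.
Step 14. [r5c4∈{9}] r5c4 has the single candidate 9. So r5c4=9.
Step 15. [r5c5∈{7}] r5c5's peers cover all but 7. So r5c5=7.
Step 16. [r2c6∈{5}] only 5 remains possible at r2c6, so r2c6=5.
Step 17. [r1c2∈{3}] r1c2 is down to just 3 ⇒ r1c2=3.
Step 18. [r9c1∈{9}] nothing but 9 survives at r9c1. So r9c1=9.
Step 19. [r4c5∈{5}] r4c5 has the single candidate 5, so r4c5=5.
Step 20. [r6c7∈{3}] nothing but 3 survives at r6c7. So r6c7=3.
Step 21. [r8c6∈{8}] nothing but 8 survives at r8c6, so r8c6=8.
Step 22. [r7c9∈{1}] r7c9 is down to just 1 ⇒ r7c9=1.
Step 23. [r5c6∈{2}] only 2 remains possible at r5c6, so r5c6=2.
Step 24. [r5c8∈{6}] r5c8 is down to just 6. So r5c8=6.
Step 25. [r4c1∈{6}] only 6 remains possible at r4c1, so r4c1=6.
Step 26. [r6c5∈{8}] r6c5 is down to just 8 ⇒ r6c5=8.
Step 27. [r2c2∈{4}] r2c2 has the single candidate 4. So r2c2=4.
Step 28. [r9c9∈{6}] only 6 remains possible at r9c9 ⇒ r9c9=6.
Step 29. [r6c2∈{1}] r6c2's peers cover all but 1 ⇒ r6c2=1.
Step 30. [r1c8∈{1}] only 1 remains possible at r1c8, so r1c8=1.
Step 31. [r4c4∈{3}] only 3 remains possible at r4c4 ⇒ r4c4=3.
Step 32. [r8c3∈{7}] r8c3's peers cover all but 7. So r8c3=7.
Step 33. [r7c3∈{3}] nothing but 3 survives at r7c3 ⇒ r7c3=3.

Answer: 7 3 2 6 9 4 8 1 5 / 8 4 1 7 2 5 6 9 3 / 5 9 6 8 1 3 7 4 2 / 6 7 4 3 5 1 9 2 8 / 3 5 8 9 7 2 1 6 4 / 2 1 9 4 8 6 3 5 7 / 4 8 3 2 6 9 5 7 1 / 1 6 7 5 4 8 2 3 9 / 9 2 5 1 3 7 4 8 6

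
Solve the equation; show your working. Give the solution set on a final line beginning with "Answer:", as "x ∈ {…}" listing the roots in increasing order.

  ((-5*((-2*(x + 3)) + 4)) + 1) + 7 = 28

Step 1. [((-5*((-2*(x + 3)) + 4)) + 1) + 7 = 28] 7 comes off first (subtract 7), so sub: (-5*((-2*(x + 3)) + 4)) + 1 = 21.
Step 2. [(-5*((-2*(x + 3)) + 4)) + 1 = 21] the outer +1 inverts by subtracting 1 ⇒ sub: -5*((-2*(x + 3)) + 4) = 20.
Step 3. [-5*((-2*(x + 3)) + 4) = 20] -5·(inner) — divide through by -5. So div: (-2*(x + 3)) + 4 = -4.
Step 4. [(-2*(x + 3)) + 4 = -4] -2 divides every term; factor it out. So factor: (x + 3) - 2 = 2.
Step 5. [(x + 3) - 2 = 2] -2 is outermost — add 2 both sides. So sub: x + 3 = 4.
Step 6. [x + 3 = 4] 3 comes off first (subtract 3), so sub: x = 1.

Answer: x ∈ {1}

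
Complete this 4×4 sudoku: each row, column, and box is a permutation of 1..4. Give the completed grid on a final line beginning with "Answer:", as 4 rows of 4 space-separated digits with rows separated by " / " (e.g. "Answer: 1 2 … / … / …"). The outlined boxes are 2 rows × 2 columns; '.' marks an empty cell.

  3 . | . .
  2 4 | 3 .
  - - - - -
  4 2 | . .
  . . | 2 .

Step 1. [r2c4∈{1}] nothing but 1 survives at r2c4. So r2c4=1.
Step 2. [r4c4∈{3,4}] r4c4 is the only open cell in row 4 admitting 4 ⇒ r4c4=4.
Step 3. [r1c2∈{1}] nothing but 1 survives at r1c2. So r1c2=1.
Step 4. [r1c4∈{2}] nothing but 2 survives at r1c4, so r1c4=2.
Step 5. [r1c3∈{4}] nothing but 4 survives at r1c3. So r1c3=4.
Step 6. [r4c1∈{1}] nothing but 1 survives at r4c1, so r4c1=1.
Step 7. [r3c3∈{1}] r3c3 has the single candidate 1, so r3c3=1.
Step 8. [r3c4∈{3}] r3c4 has the single candidate 3 ⇒ r3c4=3.
Step 9. [r4c2∈{3}] only 3 remains possible at r4c2 ⇒ r4c2=3.

Answer: 3 1 4 2 / 2 4 3 1 / 4 2 1 3 / 1 3 2 4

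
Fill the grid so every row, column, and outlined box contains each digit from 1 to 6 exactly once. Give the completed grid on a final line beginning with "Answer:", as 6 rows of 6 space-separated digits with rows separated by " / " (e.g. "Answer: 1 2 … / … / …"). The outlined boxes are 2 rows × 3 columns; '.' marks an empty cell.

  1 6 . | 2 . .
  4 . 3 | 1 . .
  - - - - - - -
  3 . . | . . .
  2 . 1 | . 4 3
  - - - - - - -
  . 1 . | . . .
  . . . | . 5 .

Step 1. [r3c3∈{4,5,6}] box 3 places 6 nowhere but r3c3, so r3c3=6.
Step 2. [r6c6∈{1,2,4,6}] r6c6 is the only open cell in row 6 admitting 1. So r6c6=1.
Step 3. [r4c2∈{5}] r4c2 is down to just 5, so r4c2=5.
Step 4. [r6c2∈{2,3,4}] 3 has one home in col 2: r6c2, so r6c2=3.
Step 5. [r2c6∈{5,6}] across row 2, 5 lands solely at r2c6 ⇒ r2c6=5.
Step 6. [r5c6∈{2,4,6}] across col 6, 6 lands solely at r5c6 ⇒ r5c6=6.
Step 7. [r5c5∈{2,3}] 2 has one home in box 6: r5c5 ⇒ r5c5=2.
Step 8. [r6c4∈{4}] r6c4 is down to just 4, so r6c4=4.
Step 9. [r5c1∈{5}] r5c1 has the single candidate 5 ⇒ r5c1=5.
Step 10. [r2c2∈{2}] r2c2 has the single candidate 2, so r2c2=2.
Step 11. [r3c5∈{1}] r3c5's peers cover all but 1 ⇒ r3c5=1.
Step 12. [r4c4∈{6}] r4c4's peers cover all but 6 ⇒ r4c4=6.
Step 13. [r6c3∈{2}] only 2 remains possible at r6c3 ⇒ r6c3=2.
Step 14. [r3c4∈{5}] nothing but 5 survives at r3c4. So r3c4=5.
Step 15. [r1c6∈{4}] only 4 remains possible at r1c6. So r1c6=4.
Step 16. [r3c2∈{4}] r3c2's peers cover all but 4 ⇒ r3c2=4.
Step 17. [r2c5∈{6}] only 6 remains possible at r2c5 ⇒ r2c5=6.
Step 18. [r5c4∈{3}] nothing but 3 survives at r5c4. So r5c4=3.
Step 19. [r3c6∈{2}] r3c6's peers cover all but 2. So r3c6=2.
Step 20. [r5c3∈{4}] only 4 remains possible at r5c3, so r5c3=4.
Step 21. [r1c5∈{3}] r1c5 is down to just 3, so r1c5=3.
Step 22. [r1c3∈{5}] nothing but 5 survives at r1c3 ⇒ r1c3=5.
Step 23. [r6c1∈{6}] r6c1 is down to just 6 ⇒ r6c1=6.

Answer: 1 6 5 2 3 4 / 4 2 3 1 6 5 / 3 4 6 5 1 2 / 2 5 1 6 4 3 / 5 1 4 3 2 6 / 6 3 2 4 5 1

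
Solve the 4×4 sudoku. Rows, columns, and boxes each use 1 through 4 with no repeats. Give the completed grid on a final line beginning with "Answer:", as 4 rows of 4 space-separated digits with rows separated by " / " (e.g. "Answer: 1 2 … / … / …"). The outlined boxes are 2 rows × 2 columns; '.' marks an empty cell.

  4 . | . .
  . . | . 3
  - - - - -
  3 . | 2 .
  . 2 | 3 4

Step 1. [r2c2∈{1}] r2c2 has the single candidate 1, so r2c2=1.
Step 2. [r1c4∈{1,2}] 2 has one home in row 1: r1c4. So r1c4=2.
Step 3. [r3c2∈{4}] nothing but 4 survives at r3c2 ⇒ r3c2=4.
Step 4. [r3c4∈{1}] only 1 remains possible at r3c4 ⇒ r3c4=1.
Step 5. [r1c2∈{3}] nothing but 3 survives at r1c2, so r1c2=3.
Step 6. [r2c1∈{2}] r2c1 is down to just 2, so r2c1=2.
Step 7. [r1c3∈{1}] nothing but 1 survives at r1c3, so r1c3=1.
Step 8. [r4c1∈{1}] r4c1 has the single candidate 1 ⇒ r4c1=1.
Step 9. [r2c3∈{4}] r2c3 is down to just 4, so r2c3=4.

Answer: 4 3 1 2 / 2 1 4 3 / 3 4 2 1 / 1 2 3 4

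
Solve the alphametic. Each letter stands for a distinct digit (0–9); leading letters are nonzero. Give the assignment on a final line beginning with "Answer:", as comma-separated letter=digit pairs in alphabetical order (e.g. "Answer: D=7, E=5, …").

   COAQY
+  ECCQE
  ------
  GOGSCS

Step 1. [col 1: Y + E ≡ S (mod 10)] several values work for S in column 1 (Y + E ≡ S (mod 10), carry-in 0); try S=4. So S=4.
Step 2. [col 1: Y + E ≡ S (mod 10)] several values work for E in column 1 (Y + E ≡ S (mod 10), carry-in 0); try E=5 ⇒ E=5.
Step 3. [G] adding two 5-digit numbers gives at most 5+1 digits, and here it does — G is that final carry and must be 1. So G=1.
Step 4. [col 1: Y + E ≡ S (mod 10)] column 1: given E=5, S=4, carry-in 0, and digits 1,4,5 already taken and all letters distinct, Y+E≡S (mod 10) forces Y=9 ⇒ Y=9.
Step 5. [col 2: Q + Q ≡ C (mod 10)] column 2 (Q + Q ≡ C (mod 10), carry-in 1) doesn't pin C yet; pick C=7 and continue. So C=7.
Step 6. [col 2: Q + Q ≡ C (mod 10)] no forcing yet in column 2 (carry-in 1); Q=8 is free and consistent — try it. So Q=8.
Step 7. [col 3: A + C ≡ S (mod 10)] column 3 reads A+C+carry(1)=S with C=7, S=4; with digits 1,4,5,7,8,9 already taken and all letters distinct, the only value for A is 6. So A=6.
Step 8. [col 4: O + C ≡ G (mod 10)] in column 4 we have O+C≡G with carry-in 1; given C=7, G=1 and digits 1,4,5,6,7,8,9 already taken and all letters distinct, that pins O to 3. So O=3.

Answer: A=6, C=7, E=5, G=1, O=3, Q=8, S=4, Y=9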